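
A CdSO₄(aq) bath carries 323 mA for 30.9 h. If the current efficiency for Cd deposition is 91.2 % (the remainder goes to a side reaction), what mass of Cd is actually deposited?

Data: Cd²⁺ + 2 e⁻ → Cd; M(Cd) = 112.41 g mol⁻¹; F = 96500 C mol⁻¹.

19.1 g

Q = I·t = 0.3230 × 111240 = 35930 C.
n(e⁻) = 35930/96500 = 0.3723 mol; theoretically n(Cd) = 0.3723/2 = 0.1862 mol, m_theo = 20.93 g.
At 91.2 % efficiency, m_actual = 0.912 × 20.93 = 19.1 g.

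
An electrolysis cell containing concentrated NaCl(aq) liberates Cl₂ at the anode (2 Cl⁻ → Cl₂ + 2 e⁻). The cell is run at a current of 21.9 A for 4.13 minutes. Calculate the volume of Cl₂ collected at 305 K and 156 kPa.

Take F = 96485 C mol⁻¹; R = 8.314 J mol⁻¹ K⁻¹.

0.457 L

Q = I·t = 21.90 A × 247.80 s = 5427 C.
n(e⁻) = Q/F = 5427 / 96485 = 0.05625 mol.
2 electrons are transferred per Cl₂ molecule, so n(Cl₂) = 0.05625 / 2 = 0.02812 mol.
V = nRT/P = (0.02812 × 8.314 × 305) / (156 × 10³ Pa) = 4.57 × 10⁻⁴ m³ = 0.457 L.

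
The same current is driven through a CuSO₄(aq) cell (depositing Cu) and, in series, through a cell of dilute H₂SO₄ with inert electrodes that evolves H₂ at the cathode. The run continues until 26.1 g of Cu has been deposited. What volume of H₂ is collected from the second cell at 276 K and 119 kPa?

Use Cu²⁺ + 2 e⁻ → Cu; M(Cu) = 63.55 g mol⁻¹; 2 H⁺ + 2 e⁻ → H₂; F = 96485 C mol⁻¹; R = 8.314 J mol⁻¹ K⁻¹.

7.92 L

n(Cu) = 26.1 / 63.55 = 0.4107 mol, so n(e⁻) = 2 × 0.4107 = 0.8214 mol.
The cells are in series, so the same 0.8214 mol of electrons passes through the second cell.
2 H⁺ + 2 e⁻ → H₂ — 2 mol e⁻ per mol H₂, so n(H₂) = 0.8214/2 = 0.4107 mol.
V = nRT/P = (0.4107 × 8.314 × 276) / (119 × 10³) = 0.00792 m³ = 7.92 L.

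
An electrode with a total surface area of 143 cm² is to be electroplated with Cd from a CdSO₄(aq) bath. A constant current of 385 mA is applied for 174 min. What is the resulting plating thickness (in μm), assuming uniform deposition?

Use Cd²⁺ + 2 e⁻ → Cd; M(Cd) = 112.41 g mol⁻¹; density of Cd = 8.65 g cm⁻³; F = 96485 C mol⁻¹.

Q = I·t = 0.3850 × 10440 = 4019 C; n(e⁻) = 0.04166 mol.
n(Cd) = n(e⁻)/2 = 0.02083 mol, so m = 0.02083 × 112.41 = 2.341 g.
Volume = m/ρ = 2.341 / 8.65 = 0.2707 cm³.
Thickness = V/A = 0.2707 / 143 = 0.00189 cm = 18.9 μm.

18.9 μm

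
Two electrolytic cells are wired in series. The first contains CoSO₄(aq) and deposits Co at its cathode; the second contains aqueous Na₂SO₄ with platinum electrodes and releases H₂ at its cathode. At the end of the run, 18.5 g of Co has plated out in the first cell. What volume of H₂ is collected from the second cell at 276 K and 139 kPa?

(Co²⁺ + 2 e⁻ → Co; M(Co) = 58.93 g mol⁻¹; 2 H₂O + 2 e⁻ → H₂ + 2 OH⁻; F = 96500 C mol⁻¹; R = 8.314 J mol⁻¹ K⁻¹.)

5.18 L

n(Co) = 18.5 / 58.93 = 0.3139 mol, so n(e⁻) = 2 × 0.3139 = 0.6279 mol.
The cells are in series, so the same 0.6279 mol of electrons passes through the second cell.
2 H₂O + 2 e⁻ → H₂ + 2 OH⁻ — 2 mol e⁻ per mol H₂, so n(H₂) = 0.6279/2 = 0.3139 mol.
V = nRT/P = (0.3139 × 8.314 × 276) / (139 × 10³) = 0.00518 m³ = 5.18 L.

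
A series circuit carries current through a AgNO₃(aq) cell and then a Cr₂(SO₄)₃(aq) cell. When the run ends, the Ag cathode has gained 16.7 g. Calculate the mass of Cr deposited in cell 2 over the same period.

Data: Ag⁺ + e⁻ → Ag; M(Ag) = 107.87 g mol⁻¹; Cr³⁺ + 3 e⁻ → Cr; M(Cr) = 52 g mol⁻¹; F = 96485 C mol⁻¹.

n(Ag) = 16.7 / 107.87 = 0.1548 mol.
Since Ag⁺ + e⁻ → Ag, n(e⁻) passed = 1 × 0.1548 = 0.1548 mol.
Cells in series carry the same charge, so the same 0.1548 mol of electrons passes through cell 2.
Cr³⁺ + 3 e⁻ → Cr, so n(Cr) = 0.1548 / 3 = 0.05161 mol.
m(Cr) = 0.05161 × 52 = 2.68 g.

2.68 g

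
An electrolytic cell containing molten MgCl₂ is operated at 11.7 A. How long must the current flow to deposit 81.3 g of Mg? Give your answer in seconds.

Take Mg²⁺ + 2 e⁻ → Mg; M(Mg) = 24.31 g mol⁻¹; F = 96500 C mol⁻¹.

55200 s

n(Mg) = m/M = 81.3 / 24.31 = 3.344 mol.
Each Mg atom requires 2 electrons, so n(e⁻) = 2 × 3.344 = 6.689 mol.
Q = n(e⁻)·F = 6.689 × 96500 = 645500 C.
t = Q/I = 645500 / 11.70 A = 55170 s.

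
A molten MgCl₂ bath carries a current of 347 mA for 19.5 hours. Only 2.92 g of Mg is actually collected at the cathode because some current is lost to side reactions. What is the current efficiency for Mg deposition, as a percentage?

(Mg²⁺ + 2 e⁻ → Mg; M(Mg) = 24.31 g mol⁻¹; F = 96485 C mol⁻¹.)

Q = I·t = 0.3470 × 70200 = 24360 C; n(e⁻) = 24360/96485 = 0.2525 mol.
Theoretical n(Mg) = n(e⁻)/2 = 0.1262 mol, i.e. m_theo = 0.1262 × 24.31 = 3.069 g.
Efficiency = m_actual / m_theo = 2.92 / 3.069 = 95.2 %.

95.2 %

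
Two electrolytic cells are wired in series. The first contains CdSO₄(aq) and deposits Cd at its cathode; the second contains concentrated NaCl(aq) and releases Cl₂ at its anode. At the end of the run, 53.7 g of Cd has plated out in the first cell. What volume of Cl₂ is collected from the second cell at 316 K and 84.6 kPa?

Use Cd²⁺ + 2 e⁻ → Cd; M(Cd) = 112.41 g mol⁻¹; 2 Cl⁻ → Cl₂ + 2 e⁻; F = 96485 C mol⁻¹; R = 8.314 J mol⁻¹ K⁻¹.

n(Cd) = 53.7 / 112.41 = 0.4777 mol, so n(e⁻) = 2 × 0.4777 = 0.9554 mol.
The cells are in series, so the same 0.9554 mol of electrons passes through the second cell.
2 Cl⁻ → Cl₂ + 2 e⁻ — 2 mol e⁻ per mol Cl₂, so n(Cl₂) = 0.9554/2 = 0.4777 mol.
V = nRT/P = (0.4777 × 8.314 × 316) / (84.6 × 10³) = 0.0148 m³ = 14.8 L.

14.8 L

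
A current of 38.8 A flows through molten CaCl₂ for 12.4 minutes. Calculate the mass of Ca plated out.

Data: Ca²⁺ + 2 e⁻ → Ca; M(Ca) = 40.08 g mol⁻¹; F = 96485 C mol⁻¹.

6.00 g

Q = I·t = 38.80 A × 744.00 s = 28870 C.
n(e⁻) = Q/F = 28870 / 96485 = 0.2992 mol.
Ca²⁺ + 2 e⁻ → Ca, so n(Ca) = n(e⁻)/2 = 0.1496 mol.
m = n·M = 0.1496 × 40.08 = 6.00 g.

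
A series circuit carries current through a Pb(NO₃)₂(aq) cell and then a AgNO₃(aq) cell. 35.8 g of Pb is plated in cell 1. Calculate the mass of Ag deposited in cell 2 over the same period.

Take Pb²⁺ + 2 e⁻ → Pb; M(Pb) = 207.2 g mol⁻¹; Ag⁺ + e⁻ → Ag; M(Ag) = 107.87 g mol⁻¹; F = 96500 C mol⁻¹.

n(Pb) = 35.8 / 207.2 = 0.1728 mol.
Since Pb²⁺ + 2 e⁻ → Pb, n(e⁻) passed = 2 × 0.1728 = 0.3456 mol.
Cells in series carry the same charge, so the same 0.3456 mol of electrons passes through cell 2.
Ag⁺ + e⁻ → Ag, so n(Ag) = 0.3456 / 1 = 0.3456 mol.
m(Ag) = 0.3456 × 107.87 = 37.3 g.

37.3 g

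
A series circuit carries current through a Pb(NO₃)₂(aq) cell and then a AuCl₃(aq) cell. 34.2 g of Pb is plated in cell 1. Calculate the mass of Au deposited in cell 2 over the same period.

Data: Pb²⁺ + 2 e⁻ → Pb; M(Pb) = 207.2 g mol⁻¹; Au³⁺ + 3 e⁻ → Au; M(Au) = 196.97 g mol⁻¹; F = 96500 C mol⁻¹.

n(Pb) = 34.2 / 207.2 = 0.1651 mol.
Since Pb²⁺ + 2 e⁻ → Pb, n(e⁻) passed = 2 × 0.1651 = 0.3301 mol.
Cells in series carry the same charge, so the same 0.3301 mol of electrons passes through cell 2.
Au³⁺ + 3 e⁻ → Au, so n(Au) = 0.3301 / 3 = 0.1100 mol.
m(Au) = 0.1100 × 196.97 = 21.7 g.

21.7 g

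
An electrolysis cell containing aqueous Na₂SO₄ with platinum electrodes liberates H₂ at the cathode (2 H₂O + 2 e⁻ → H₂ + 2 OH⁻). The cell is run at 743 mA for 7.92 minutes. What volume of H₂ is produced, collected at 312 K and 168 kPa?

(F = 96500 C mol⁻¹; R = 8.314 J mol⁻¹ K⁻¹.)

0.0282 L

Q = I·t = 0.7430 A × 475.20 s = 353.1 C.
n(e⁻) = Q/F = 353.1 / 96500 = 0.003659 mol.
2 electrons are transferred per H₂ molecule, so n(H₂) = 0.003659 / 2 = 0.001829 mol.
V = nRT/P = (0.001829 × 8.314 × 312) / (168 × 10³ Pa) = 2.82 × 10⁻⁵ m³ = 0.0282 L.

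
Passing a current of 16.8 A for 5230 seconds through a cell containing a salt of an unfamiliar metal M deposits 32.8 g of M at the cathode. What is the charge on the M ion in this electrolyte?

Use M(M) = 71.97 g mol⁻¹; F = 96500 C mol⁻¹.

Q = I·t = 16.80 A × 5230.0 s = 87860 C, so n(e⁻) = 87860/96500 = 0.9105 mol.
n(M) deposited = 32.8 / 71.97 = 0.4557 mol.
Electrons per atom = n(e⁻)/n(M) = 0.9105 / 0.4557 = 2.00 ≈ 2, so the ion is M²⁺.

+2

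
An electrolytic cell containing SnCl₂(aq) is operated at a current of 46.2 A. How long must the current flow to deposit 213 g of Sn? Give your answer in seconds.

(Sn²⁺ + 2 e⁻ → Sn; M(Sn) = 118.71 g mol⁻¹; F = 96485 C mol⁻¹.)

n(Sn) = m/M = 213 / 118.71 = 1.794 mol.
Each Sn atom requires 2 electrons, so n(e⁻) = 2 × 1.794 = 3.589 mol.
Q = n(e⁻)·F = 3.589 × 96485 = 346200 C.
t = Q/I = 346200 / 46.20 A = 7494 s.

7490 s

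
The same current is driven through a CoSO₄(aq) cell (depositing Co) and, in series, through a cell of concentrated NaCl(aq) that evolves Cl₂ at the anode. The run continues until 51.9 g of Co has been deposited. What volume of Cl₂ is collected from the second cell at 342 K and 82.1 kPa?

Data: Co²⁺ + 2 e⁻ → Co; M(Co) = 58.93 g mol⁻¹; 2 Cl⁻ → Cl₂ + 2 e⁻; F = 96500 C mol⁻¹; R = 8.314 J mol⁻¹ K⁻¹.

n(Co) = 51.9 / 58.93 = 0.8807 mol, so n(e⁻) = 2 × 0.8807 = 1.761 mol.
The cells are in series, so the same 1.761 mol of electrons passes through the second cell.
2 Cl⁻ → Cl₂ + 2 e⁻ — 2 mol e⁻ per mol Cl₂, so n(Cl₂) = 1.761/2 = 0.8807 mol.
V = nRT/P = (0.8807 × 8.314 × 342) / (82.1 × 10³) = 0.0305 m³ = 30.5 L.

30.5 L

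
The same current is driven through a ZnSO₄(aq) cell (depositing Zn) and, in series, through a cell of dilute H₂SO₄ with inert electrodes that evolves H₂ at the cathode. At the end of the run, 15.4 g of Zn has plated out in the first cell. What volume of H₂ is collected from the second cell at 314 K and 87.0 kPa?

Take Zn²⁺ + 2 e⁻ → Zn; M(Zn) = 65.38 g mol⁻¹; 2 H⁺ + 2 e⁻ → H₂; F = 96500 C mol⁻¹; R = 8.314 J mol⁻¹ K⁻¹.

7.07 L

n(Zn) = 15.4 / 65.38 = 0.2355 mol, so n(e⁻) = 2 × 0.2355 = 0.4711 mol.
The cells are in series, so the same 0.4711 mol of electrons passes through the second cell.
2 H⁺ + 2 e⁻ → H₂ — 2 mol e⁻ per mol H₂, so n(H₂) = 0.4711/2 = 0.2355 mol.
V = nRT/P = (0.2355 × 8.314 × 314) / (87.0 × 10³) = 0.00707 m³ = 7.07 L.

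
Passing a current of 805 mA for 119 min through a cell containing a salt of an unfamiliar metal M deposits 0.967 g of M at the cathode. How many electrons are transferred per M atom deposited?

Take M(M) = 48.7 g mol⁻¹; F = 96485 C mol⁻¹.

Q = I·t = 0.8050 A × 7140.0 s = 5748 C, so n(e⁻) = 5748/96485 = 0.05957 mol.
n(M) deposited = 0.967 / 48.7 = 0.01986 mol.
Electrons per atom = n(e⁻)/n(M) = 0.05957 / 0.01986 = 3.00 ≈ 3, so the ion is M³⁺.

3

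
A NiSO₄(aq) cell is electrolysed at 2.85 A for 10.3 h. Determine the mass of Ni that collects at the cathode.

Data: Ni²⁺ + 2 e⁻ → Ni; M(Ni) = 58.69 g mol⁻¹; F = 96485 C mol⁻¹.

Q = I·t = 2.850 A × 37080 s = 105700 C.
n(e⁻) = Q/F = 105700 / 96485 = 1.095 mol.
Ni²⁺ + 2 e⁻ → Ni, so n(Ni) = n(e⁻)/2 = 0.5476 mol.
m = n·M = 0.5476 × 58.69 = 32.1 g.

32.1 g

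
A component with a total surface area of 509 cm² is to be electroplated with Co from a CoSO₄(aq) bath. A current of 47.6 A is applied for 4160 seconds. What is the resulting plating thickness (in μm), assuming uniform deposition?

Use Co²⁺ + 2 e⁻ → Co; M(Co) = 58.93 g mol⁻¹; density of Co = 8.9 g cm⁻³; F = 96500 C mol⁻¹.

133 μm

Q = I·t = 47.60 × 4160.0 = 198000 C; n(e⁻) = 2.052 mol.
n(Co) = n(e⁻)/2 = 1.026 mol, so m = 1.026 × 58.93 = 60.46 g.
Volume = m/ρ = 60.46 / 8.9 = 6.793 cm³.
Thickness = V/A = 6.793 / 509 = 0.0133 cm = 133 μm.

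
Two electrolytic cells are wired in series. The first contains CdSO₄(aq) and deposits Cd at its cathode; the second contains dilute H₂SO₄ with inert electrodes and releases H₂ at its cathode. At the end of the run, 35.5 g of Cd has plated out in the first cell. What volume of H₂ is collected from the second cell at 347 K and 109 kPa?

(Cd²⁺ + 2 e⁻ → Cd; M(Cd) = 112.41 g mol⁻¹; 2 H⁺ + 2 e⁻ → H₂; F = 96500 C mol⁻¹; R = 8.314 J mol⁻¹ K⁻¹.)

8.36 L

n(Cd) = 35.5 / 112.41 = 0.3158 mol, so n(e⁻) = 2 × 0.3158 = 0.6316 mol.
The cells are in series, so the same 0.6316 mol of electrons passes through the second cell.
2 H⁺ + 2 e⁻ → H₂ — 2 mol e⁻ per mol H₂, so n(H₂) = 0.6316/2 = 0.3158 mol.
V = nRT/P = (0.3158 × 8.314 × 347) / (109 × 10³) = 0.00836 m³ = 8.36 L.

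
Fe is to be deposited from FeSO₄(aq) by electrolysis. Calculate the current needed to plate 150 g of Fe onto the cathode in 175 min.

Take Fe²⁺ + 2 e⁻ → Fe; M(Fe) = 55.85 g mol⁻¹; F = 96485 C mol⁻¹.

49.4 A

n(Fe) = 150 / 55.85 = 2.686 mol.
n(e⁻) = 2 × 2.686 = 5.372 mol.
Q = n(e⁻)·F = 5.372 × 96485 = 518300 C.
I = Q/t = 518300 / 10500 s = 49.4 A.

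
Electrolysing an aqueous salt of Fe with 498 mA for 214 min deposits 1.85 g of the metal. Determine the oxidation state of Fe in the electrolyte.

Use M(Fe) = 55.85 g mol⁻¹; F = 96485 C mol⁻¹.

+2

Q = I·t = 0.4980 A × 12840 s = 6394 C, so n(e⁻) = 6394/96485 = 0.06627 mol.
n(Fe) deposited = 1.85 / 55.85 = 0.03312 mol.
Electrons per atom = n(e⁻)/n(Fe) = 0.06627 / 0.03312 = 2.00 ≈ 2, so the ion is Fe²⁺.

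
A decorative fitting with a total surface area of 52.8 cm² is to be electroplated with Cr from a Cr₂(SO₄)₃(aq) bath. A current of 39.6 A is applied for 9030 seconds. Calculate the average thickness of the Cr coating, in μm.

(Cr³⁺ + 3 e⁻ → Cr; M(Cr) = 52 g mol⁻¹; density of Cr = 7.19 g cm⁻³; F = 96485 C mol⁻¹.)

Q = I·t = 39.60 × 9030.0 = 357600 C; n(e⁻) = 3.706 mol.
n(Cr) = n(e⁻)/3 = 1.235 mol, so m = 1.235 × 52 = 64.24 g.
Volume = m/ρ = 64.24 / 7.19 = 8.935 cm³.
Thickness = V/A = 8.935 / 52.8 = 0.169 cm = 1690 μm.

1690 μm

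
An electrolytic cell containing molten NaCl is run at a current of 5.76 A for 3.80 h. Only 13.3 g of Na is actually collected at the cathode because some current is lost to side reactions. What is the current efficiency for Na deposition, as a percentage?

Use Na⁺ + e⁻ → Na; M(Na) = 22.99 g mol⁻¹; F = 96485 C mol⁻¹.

70.8 %

Q = I·t = 5.760 × 13680 = 78800 C; n(e⁻) = 78800/96485 = 0.8167 mol.
Theoretical n(Na) = n(e⁻)/1 = 0.8167 mol, i.e. m_theo = 0.8167 × 22.99 = 18.78 g.
Efficiency = m_actual / m_theo = 13.3 / 18.78 = 70.8 %.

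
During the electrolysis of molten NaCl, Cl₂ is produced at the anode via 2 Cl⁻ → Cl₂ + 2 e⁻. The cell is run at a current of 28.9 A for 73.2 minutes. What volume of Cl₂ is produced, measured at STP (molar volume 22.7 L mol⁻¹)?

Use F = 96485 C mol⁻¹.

14.9 L

Q = I·t = 28.90 A × 4392.0 s = 126900 C.
n(e⁻) = Q/F = 126900 / 96485 = 1.316 mol.
2 electrons are transferred per Cl₂ molecule, so n(Cl₂) = 1.316 / 2 = 0.6578 mol.
V = n × V_m = 0.6578 × 22.7 = 14.9 L.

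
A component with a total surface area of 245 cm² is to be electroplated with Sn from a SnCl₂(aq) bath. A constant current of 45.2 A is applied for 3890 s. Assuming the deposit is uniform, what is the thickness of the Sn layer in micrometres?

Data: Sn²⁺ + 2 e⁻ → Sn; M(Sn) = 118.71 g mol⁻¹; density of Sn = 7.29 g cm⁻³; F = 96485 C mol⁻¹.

Q = I·t = 45.20 × 3890.0 = 175800 C; n(e⁻) = 1.822 mol.
n(Sn) = n(e⁻)/2 = 0.9112 mol, so m = 0.9112 × 118.71 = 108.2 g.
Volume = m/ρ = 108.2 / 7.29 = 14.84 cm³.
Thickness = V/A = 14.84 / 245 = 0.0606 cm = 606 μm.

606 μm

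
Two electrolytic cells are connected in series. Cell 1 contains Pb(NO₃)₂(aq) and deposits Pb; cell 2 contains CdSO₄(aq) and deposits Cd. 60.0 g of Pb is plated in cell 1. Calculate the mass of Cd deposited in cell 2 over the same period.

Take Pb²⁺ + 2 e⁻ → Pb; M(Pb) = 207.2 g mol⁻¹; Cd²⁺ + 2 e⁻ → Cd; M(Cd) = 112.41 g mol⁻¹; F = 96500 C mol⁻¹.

32.6 g

n(Pb) = 60.0 / 207.2 = 0.2896 mol.
Since Pb²⁺ + 2 e⁻ → Pb, n(e⁻) passed = 2 × 0.2896 = 0.5792 mol.
Cells in series carry the same charge, so the same 0.5792 mol of electrons passes through cell 2.
Cd²⁺ + 2 e⁻ → Cd, so n(Cd) = 0.5792 / 2 = 0.2896 mol.
m(Cd) = 0.2896 × 112.41 = 32.6 g.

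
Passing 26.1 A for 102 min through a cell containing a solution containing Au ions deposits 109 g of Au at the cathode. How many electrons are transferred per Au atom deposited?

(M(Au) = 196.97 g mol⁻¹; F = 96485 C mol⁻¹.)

Q = I·t = 26.10 A × 6120.0 s = 159700 C, so n(e⁻) = 159700/96485 = 1.656 mol.
n(Au) deposited = 109 / 196.97 = 0.5534 mol.
Electrons per atom = n(e⁻)/n(Au) = 1.656 / 0.5534 = 2.99 ≈ 3, so the ion is Au³⁺.

3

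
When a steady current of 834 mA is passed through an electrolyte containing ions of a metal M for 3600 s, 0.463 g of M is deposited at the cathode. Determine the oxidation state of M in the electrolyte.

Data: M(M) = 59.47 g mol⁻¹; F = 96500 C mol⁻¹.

+4

Q = I·t = 0.8340 A × 3600.0 s = 3002 C, so n(e⁻) = 3002/96500 = 0.03111 mol.
n(M) deposited = 0.463 / 59.47 = 0.007785 mol.
Electrons per atom = n(e⁻)/n(M) = 0.03111 / 0.007785 = 4.00 ≈ 4, so the ion is M⁴⁺.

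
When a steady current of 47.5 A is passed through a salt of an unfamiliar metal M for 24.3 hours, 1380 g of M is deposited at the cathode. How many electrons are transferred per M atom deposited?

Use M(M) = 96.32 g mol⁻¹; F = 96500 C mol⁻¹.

Q = I·t = 47.50 A × 87480 s = 4155000 C, so n(e⁻) = 4155000/96500 = 43.06 mol.
n(M) deposited = 1380 / 96.32 = 14.33 mol.
Electrons per atom = n(e⁻)/n(M) = 43.06 / 14.33 = 3.01 ≈ 3, so the ion is M³⁺.

3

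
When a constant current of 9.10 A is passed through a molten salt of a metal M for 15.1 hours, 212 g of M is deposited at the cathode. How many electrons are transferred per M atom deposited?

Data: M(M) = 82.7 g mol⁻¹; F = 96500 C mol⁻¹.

Q = I·t = 9.100 A × 54360 s = 494700 C, so n(e⁻) = 494700/96500 = 5.126 mol.
n(M) deposited = 212 / 82.7 = 2.563 mol.
Electrons per atom = n(e⁻)/n(M) = 5.126 / 2.563 = 2.00 ≈ 2, so the ion is M²⁺.

2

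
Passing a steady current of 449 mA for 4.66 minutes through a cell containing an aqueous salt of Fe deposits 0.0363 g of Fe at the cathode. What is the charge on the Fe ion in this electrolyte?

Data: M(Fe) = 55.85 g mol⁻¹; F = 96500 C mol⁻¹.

+2

Q = I·t = 0.4490 A × 279.60 s = 125.5 C, so n(e⁻) = 125.5/96500 = 0.001301 mol.
n(Fe) deposited = 0.0363 / 55.85 = 0.0006500 mol.
Electrons per atom = n(e⁻)/n(Fe) = 0.001301 / 0.0006500 = 2.00 ≈ 2, so the ion is Fe²⁺.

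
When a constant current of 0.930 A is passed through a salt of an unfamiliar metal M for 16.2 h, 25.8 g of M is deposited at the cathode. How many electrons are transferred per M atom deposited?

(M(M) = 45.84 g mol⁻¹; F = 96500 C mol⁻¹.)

1

Q = I·t = 0.9300 A × 58320 s = 54240 C, so n(e⁻) = 54240/96500 = 0.5620 mol.
n(M) deposited = 25.8 / 45.84 = 0.5628 mol.
Electrons per atom = n(e⁻)/n(M) = 0.5620 / 0.5628 = 0.999 ≈ 1, so the ion is M⁺.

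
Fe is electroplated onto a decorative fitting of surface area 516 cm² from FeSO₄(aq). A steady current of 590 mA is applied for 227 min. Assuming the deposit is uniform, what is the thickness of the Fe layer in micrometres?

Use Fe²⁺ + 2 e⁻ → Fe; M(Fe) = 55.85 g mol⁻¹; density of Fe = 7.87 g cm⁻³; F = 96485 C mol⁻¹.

5.73 μm

Q = I·t = 0.5900 × 13620 = 8036 C; n(e⁻) = 0.08329 mol.
n(Fe) = n(e⁻)/2 = 0.04164 mol, so m = 0.04164 × 55.85 = 2.326 g.
Volume = m/ρ = 2.326 / 7.87 = 0.2955 cm³.
Thickness = V/A = 0.2955 / 516 = 5.73 × 10⁻⁴ cm = 5.73 μm.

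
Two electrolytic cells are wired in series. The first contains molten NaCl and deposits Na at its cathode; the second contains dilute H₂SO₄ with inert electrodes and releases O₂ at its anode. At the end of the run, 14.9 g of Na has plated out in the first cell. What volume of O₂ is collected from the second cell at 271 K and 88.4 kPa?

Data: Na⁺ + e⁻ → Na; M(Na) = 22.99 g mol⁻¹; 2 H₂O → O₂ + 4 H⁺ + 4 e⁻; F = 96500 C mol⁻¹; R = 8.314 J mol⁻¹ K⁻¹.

4.13 L

n(Na) = 14.9 / 22.99 = 0.6481 mol, so n(e⁻) = 1 × 0.6481 = 0.6481 mol.
The cells are in series, so the same 0.6481 mol of electrons passes through the second cell.
2 H₂O → O₂ + 4 H⁺ + 4 e⁻ — 4 mol e⁻ per mol O₂, so n(O₂) = 0.6481/4 = 0.1620 mol.
V = nRT/P = (0.1620 × 8.314 × 271) / (88.4 × 10³) = 0.00413 m³ = 4.13 L.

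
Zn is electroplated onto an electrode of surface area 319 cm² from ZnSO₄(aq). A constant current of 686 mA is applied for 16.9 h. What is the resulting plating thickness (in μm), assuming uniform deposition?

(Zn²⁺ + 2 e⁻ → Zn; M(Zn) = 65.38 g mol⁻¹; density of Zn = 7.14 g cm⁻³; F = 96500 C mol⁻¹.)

62.1 μm

Q = I·t = 0.6860 × 60840 = 41740 C; n(e⁻) = 0.4325 mol.
n(Zn) = n(e⁻)/2 = 0.2162 mol, so m = 0.2162 × 65.38 = 14.14 g.
Volume = m/ρ = 14.14 / 7.14 = 1.980 cm³.
Thickness = V/A = 1.980 / 319 = 0.00621 cm = 62.1 μm.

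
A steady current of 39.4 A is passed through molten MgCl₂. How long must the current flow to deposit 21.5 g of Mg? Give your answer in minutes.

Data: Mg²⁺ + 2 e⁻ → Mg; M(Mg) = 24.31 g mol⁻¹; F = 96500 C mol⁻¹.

n(Mg) = m/M = 21.5 / 24.31 = 0.8844 mol.
Each Mg atom requires 2 electrons, so n(e⁻) = 2 × 0.8844 = 1.769 mol.
Q = n(e⁻)·F = 1.769 × 96500 = 170700 C.
t = Q/I = 170700 / 39.40 A = 4332 s = 72.2 min.

72.2 min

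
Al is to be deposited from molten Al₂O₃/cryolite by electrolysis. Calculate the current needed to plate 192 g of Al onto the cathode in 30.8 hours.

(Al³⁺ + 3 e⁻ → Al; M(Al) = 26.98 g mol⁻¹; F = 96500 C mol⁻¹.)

18.6 A

n(Al) = 192 / 26.98 = 7.116 mol.
n(e⁻) = 3 × 7.116 = 21.35 mol.
Q = n(e⁻)·F = 21.35 × 96500 = 2060000 C.
I = Q/t = 2060000 / 110880 s = 18.6 A.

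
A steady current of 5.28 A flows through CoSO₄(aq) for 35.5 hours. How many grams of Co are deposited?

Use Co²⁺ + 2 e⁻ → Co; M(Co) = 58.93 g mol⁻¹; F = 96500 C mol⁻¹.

206 g

Q = I·t = 5.280 A × 127800 s = 674800 C.
n(e⁻) = Q/F = 674800 / 96500 = 6.993 mol.
Co²⁺ + 2 e⁻ → Co, so n(Co) = n(e⁻)/2 = 3.496 mol.
m = n·M = 3.496 × 58.93 = 206 g.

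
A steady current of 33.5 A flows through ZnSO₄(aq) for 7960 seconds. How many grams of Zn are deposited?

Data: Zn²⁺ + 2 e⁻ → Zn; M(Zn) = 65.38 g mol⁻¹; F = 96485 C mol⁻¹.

90.3 g

Q = I·t = 33.50 A × 7960.0 s = 266700 C.
n(e⁻) = Q/F = 266700 / 96485 = 2.764 mol.
Zn²⁺ + 2 e⁻ → Zn, so n(Zn) = n(e⁻)/2 = 1.382 mol.
m = n·M = 1.382 × 65.38 = 90.3 g.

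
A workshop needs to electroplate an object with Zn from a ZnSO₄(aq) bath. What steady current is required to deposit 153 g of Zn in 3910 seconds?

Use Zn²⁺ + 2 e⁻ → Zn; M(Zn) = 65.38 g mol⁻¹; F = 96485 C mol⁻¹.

n(Zn) = 153 / 65.38 = 2.340 mol.
n(e⁻) = 2 × 2.340 = 4.680 mol.
Q = n(e⁻)·F = 4.680 × 96485 = 451600 C.
I = Q/t = 451600 / 3910.0 s = 115 A.

115 A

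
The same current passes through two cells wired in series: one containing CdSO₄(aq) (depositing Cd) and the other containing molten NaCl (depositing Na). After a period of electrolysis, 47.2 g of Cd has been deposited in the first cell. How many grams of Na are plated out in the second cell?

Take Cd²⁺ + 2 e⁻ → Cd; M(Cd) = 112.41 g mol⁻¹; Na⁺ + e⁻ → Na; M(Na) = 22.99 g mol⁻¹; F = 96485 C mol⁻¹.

19.3 g

n(Cd) = 47.2 / 112.41 = 0.4199 mol.
Since Cd²⁺ + 2 e⁻ → Cd, n(e⁻) passed = 2 × 0.4199 = 0.8398 mol.
Cells in series carry the same charge, so the same 0.8398 mol of electrons passes through cell 2.
Na⁺ + e⁻ → Na, so n(Na) = 0.8398 / 1 = 0.8398 mol.
m(Na) = 0.8398 × 22.99 = 19.3 g.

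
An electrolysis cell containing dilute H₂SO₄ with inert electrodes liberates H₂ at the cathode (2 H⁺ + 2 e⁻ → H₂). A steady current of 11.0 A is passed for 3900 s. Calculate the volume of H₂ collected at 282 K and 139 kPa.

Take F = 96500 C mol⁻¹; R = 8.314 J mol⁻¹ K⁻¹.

3.75 L

Q = I·t = 11.00 A × 3900.0 s = 42900 C.
n(e⁻) = Q/F = 42900 / 96500 = 0.4446 mol.
2 electrons are transferred per H₂ molecule, so n(H₂) = 0.4446 / 2 = 0.2223 mol.
V = nRT/P = (0.2223 × 8.314 × 282) / (139 × 10³ Pa) = 0.00375 m³ = 3.75 L.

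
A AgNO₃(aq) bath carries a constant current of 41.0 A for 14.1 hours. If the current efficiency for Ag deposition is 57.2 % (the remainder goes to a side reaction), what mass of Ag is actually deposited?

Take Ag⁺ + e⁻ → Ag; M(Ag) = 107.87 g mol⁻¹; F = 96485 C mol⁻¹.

1330 g

Q = I·t = 41.00 × 50760 = 2081000 C.
n(e⁻) = 2081000/96485 = 21.57 mol; theoretically n(Ag) = 21.57/1 = 21.57 mol, m_theo = 2327 g.
At 57.2 % efficiency, m_actual = 0.572 × 2327 = 1330 g.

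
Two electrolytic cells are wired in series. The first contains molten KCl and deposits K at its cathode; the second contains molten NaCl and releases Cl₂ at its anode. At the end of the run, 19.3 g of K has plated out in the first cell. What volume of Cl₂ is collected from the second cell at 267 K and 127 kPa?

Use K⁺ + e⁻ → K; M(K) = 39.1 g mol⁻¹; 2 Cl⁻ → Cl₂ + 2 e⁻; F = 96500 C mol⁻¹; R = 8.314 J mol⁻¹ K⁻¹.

4.31 L

n(K) = 19.3 / 39.1 = 0.4936 mol, so n(e⁻) = 1 × 0.4936 = 0.4936 mol.
The cells are in series, so the same 0.4936 mol of electrons passes through the second cell.
2 Cl⁻ → Cl₂ + 2 e⁻ — 2 mol e⁻ per mol Cl₂, so n(Cl₂) = 0.4936/2 = 0.2468 mol.
V = nRT/P = (0.2468 × 8.314 × 267) / (127 × 10³) = 0.00431 m³ = 4.31 L.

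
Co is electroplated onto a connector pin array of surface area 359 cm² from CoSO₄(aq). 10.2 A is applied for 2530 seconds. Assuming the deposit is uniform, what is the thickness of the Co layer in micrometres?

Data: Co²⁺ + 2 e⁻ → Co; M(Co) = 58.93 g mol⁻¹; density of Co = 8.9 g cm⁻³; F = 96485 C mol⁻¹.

Q = I·t = 10.20 × 2530.0 = 25810 C; n(e⁻) = 0.2675 mol.
n(Co) = n(e⁻)/2 = 0.1337 mol, so m = 0.1337 × 58.93 = 7.881 g.
Volume = m/ρ = 7.881 / 8.9 = 0.8855 cm³.
Thickness = V/A = 0.8855 / 359 = 0.00247 cm = 24.7 μm.

24.7 μm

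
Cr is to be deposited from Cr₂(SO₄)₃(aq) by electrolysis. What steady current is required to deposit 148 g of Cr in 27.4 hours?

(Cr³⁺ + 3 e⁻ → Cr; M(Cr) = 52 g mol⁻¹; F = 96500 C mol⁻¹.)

8.35 A

n(Cr) = 148 / 52 = 2.846 mol.
n(e⁻) = 3 × 2.846 = 8.538 mol.
Q = n(e⁻)·F = 8.538 × 96500 = 824000 C.
I = Q/t = 824000 / 98640 s = 8.35 A.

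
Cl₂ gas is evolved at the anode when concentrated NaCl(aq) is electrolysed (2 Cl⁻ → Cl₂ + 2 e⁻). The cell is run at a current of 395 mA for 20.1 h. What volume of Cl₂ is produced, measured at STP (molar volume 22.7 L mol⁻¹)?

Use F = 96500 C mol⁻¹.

3.36 L

Q = I·t = 0.3950 A × 72360 s = 28580 C.
n(e⁻) = Q/F = 28580 / 96500 = 0.2962 mol.
2 electrons are transferred per Cl₂ molecule, so n(Cl₂) = 0.2962 / 2 = 0.1481 mol.
V = n × V_m = 0.1481 × 22.7 = 3.36 L.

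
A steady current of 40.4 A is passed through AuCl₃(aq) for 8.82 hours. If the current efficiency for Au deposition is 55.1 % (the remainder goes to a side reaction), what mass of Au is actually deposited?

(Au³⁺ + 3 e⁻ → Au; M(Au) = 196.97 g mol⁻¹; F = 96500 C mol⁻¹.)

Q = I·t = 40.40 × 31752 = 1283000 C.
n(e⁻) = 1283000/96500 = 13.29 mol; theoretically n(Au) = 13.29/3 = 4.431 mol, m_theo = 872.8 g.
At 55.1 % efficiency, m_actual = 0.551 × 872.8 = 481 g.

481 g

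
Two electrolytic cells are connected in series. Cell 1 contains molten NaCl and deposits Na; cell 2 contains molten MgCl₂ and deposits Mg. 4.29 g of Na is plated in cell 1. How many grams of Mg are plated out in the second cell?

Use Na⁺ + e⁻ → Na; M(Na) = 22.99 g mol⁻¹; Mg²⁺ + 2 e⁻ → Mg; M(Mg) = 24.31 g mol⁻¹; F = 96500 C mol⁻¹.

2.27 g

n(Na) = 4.29 / 22.99 = 0.1866 mol.
Since Na⁺ + e⁻ → Na, n(e⁻) passed = 1 × 0.1866 = 0.1866 mol.
Cells in series carry the same charge, so the same 0.1866 mol of electrons passes through cell 2.
Mg²⁺ + 2 e⁻ → Mg, so n(Mg) = 0.1866 / 2 = 0.09330 mol.
m(Mg) = 0.09330 × 24.31 = 2.27 g.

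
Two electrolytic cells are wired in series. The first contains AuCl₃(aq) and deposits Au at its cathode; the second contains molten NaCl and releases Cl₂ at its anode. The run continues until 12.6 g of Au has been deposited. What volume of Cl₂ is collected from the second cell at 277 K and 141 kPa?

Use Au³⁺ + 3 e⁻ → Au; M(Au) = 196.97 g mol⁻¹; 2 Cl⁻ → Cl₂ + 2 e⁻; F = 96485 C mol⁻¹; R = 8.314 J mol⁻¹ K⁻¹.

1.57 L

n(Au) = 12.6 / 196.97 = 0.06397 mol, so n(e⁻) = 3 × 0.06397 = 0.1919 mol.
The cells are in series, so the same 0.1919 mol of electrons passes through the second cell.
2 Cl⁻ → Cl₂ + 2 e⁻ — 2 mol e⁻ per mol Cl₂, so n(Cl₂) = 0.1919/2 = 0.09595 mol.
V = nRT/P = (0.09595 × 8.314 × 277) / (141 × 10³) = 0.00157 m³ = 1.57 L.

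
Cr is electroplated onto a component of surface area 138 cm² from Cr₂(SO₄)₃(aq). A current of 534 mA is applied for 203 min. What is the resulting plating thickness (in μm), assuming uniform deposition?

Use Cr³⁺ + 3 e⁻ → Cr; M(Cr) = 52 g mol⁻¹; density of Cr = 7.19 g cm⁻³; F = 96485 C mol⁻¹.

Q = I·t = 0.5340 × 12180 = 6504 C; n(e⁻) = 0.06741 mol.
n(Cr) = n(e⁻)/3 = 0.02247 mol, so m = 0.02247 × 52 = 1.168 g.
Volume = m/ρ = 1.168 / 7.19 = 0.1625 cm³.
Thickness = V/A = 0.1625 / 138 = 0.00118 cm = 11.8 μm.

11.8 μm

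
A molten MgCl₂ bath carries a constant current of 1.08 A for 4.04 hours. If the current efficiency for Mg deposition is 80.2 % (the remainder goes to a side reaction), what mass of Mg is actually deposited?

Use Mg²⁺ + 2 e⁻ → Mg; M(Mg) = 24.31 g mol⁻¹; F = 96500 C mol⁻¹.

Q = I·t = 1.080 × 14544 = 15710 C.
n(e⁻) = 15710/96500 = 0.1628 mol; theoretically n(Mg) = 0.1628/2 = 0.08139 mol, m_theo = 1.978 g.
At 80.2 % efficiency, m_actual = 0.802 × 1.978 = 1.59 g.

1.59 g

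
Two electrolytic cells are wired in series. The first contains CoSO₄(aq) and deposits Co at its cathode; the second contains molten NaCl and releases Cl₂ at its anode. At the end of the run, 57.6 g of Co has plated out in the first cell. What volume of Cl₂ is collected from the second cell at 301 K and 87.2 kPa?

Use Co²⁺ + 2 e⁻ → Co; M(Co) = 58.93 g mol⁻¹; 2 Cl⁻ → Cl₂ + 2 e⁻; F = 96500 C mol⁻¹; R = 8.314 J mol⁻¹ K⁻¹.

28.1 L

n(Co) = 57.6 / 58.93 = 0.9774 mol, so n(e⁻) = 2 × 0.9774 = 1.955 mol.
The cells are in series, so the same 1.955 mol of electrons passes through the second cell.
2 Cl⁻ → Cl₂ + 2 e⁻ — 2 mol e⁻ per mol Cl₂, so n(Cl₂) = 1.955/2 = 0.9774 mol.
V = nRT/P = (0.9774 × 8.314 × 301) / (87.2 × 10³) = 0.0281 m³ = 28.1 L.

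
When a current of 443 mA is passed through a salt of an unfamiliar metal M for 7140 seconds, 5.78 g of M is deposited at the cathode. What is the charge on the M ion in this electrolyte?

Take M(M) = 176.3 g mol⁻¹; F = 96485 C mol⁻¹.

Q = I·t = 0.4430 A × 7140.0 s = 3163 C, so n(e⁻) = 3163/96485 = 0.03278 mol.
n(M) deposited = 5.78 / 176.3 = 0.03279 mol.
Electrons per atom = n(e⁻)/n(M) = 0.03278 / 0.03279 = 1.00 ≈ 1, so the ion is M⁺.

+1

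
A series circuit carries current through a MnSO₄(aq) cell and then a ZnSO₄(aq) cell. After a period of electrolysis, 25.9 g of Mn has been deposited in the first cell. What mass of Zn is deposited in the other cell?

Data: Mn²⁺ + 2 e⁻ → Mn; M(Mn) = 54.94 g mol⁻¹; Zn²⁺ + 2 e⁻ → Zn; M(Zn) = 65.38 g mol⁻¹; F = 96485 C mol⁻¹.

30.8 g

n(Mn) = 25.9 / 54.94 = 0.4714 mol.
Since Mn²⁺ + 2 e⁻ → Mn, n(e⁻) passed = 2 × 0.4714 = 0.9428 mol.
Cells in series carry the same charge, so the same 0.9428 mol of electrons passes through cell 2.
Zn²⁺ + 2 e⁻ → Zn, so n(Zn) = 0.9428 / 2 = 0.4714 mol.
m(Zn) = 0.4714 × 65.38 = 30.8 g.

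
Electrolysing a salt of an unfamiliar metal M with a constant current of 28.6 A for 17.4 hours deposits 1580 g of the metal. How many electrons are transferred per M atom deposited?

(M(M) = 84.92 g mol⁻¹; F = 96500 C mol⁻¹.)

Q = I·t = 28.60 A × 62640 s = 1792000 C, so n(e⁻) = 1792000/96500 = 18.56 mol.
n(M) deposited = 1580 / 84.92 = 18.61 mol.
Electrons per atom = n(e⁻)/n(M) = 18.56 / 18.61 = 0.998 ≈ 1, so the ion is M⁺.

1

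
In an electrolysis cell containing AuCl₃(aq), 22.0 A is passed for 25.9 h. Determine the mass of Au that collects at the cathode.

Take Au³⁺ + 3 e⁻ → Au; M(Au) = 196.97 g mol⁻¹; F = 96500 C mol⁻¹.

1400 g

Q = I·t = 22.00 A × 93240 s = 2051000 C.
n(e⁻) = Q/F = 2051000 / 96500 = 21.26 mol.
Au³⁺ + 3 e⁻ → Au, so n(Au) = n(e⁻)/3 = 7.086 mol.
m = n·M = 7.086 × 196.97 = 1400 g.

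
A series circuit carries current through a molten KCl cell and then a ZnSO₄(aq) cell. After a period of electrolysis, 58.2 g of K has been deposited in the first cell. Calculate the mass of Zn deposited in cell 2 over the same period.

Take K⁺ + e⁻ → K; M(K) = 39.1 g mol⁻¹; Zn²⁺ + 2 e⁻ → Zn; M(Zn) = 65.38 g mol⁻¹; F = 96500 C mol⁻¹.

n(K) = 58.2 / 39.1 = 1.488 mol.
Since K⁺ + e⁻ → K, n(e⁻) passed = 1 × 1.488 = 1.488 mol.
Cells in series carry the same charge, so the same 1.488 mol of electrons passes through cell 2.
Zn²⁺ + 2 e⁻ → Zn, so n(Zn) = 1.488 / 2 = 0.7442 mol.
m(Zn) = 0.7442 × 65.38 = 48.7 g.

48.7 g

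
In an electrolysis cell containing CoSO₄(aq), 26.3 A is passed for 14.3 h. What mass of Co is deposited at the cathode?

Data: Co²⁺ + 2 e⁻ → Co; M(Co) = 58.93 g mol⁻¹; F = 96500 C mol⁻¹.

413 g

Q = I·t = 26.30 A × 51480 s = 1354000 C.
n(e⁻) = Q/F = 1354000 / 96500 = 14.03 mol.
Co²⁺ + 2 e⁻ → Co, so n(Co) = n(e⁻)/2 = 7.015 mol.
m = n·M = 7.015 × 58.93 = 413 g.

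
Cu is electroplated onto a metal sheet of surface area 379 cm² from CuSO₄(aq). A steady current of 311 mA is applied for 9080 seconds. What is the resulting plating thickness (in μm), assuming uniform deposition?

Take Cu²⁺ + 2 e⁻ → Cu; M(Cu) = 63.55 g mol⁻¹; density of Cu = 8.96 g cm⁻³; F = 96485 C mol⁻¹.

2.74 μm

Q = I·t = 0.3110 × 9080.0 = 2824 C; n(e⁻) = 0.02927 mol.
n(Cu) = n(e⁻)/2 = 0.01463 mol, so m = 0.01463 × 63.55 = 0.9300 g.
Volume = m/ρ = 0.9300 / 8.96 = 0.1038 cm³.
Thickness = V/A = 0.1038 / 379 = 2.74 × 10⁻⁴ cm = 2.74 μm.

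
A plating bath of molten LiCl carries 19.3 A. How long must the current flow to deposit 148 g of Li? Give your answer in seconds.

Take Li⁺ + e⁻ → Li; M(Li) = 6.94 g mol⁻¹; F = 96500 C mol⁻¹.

n(Li) = m/M = 148 / 6.94 = 21.33 mol.
Each Li atom requires 1 electron, so n(e⁻) = 1 × 21.33 = 21.33 mol.
Q = n(e⁻)·F = 21.33 × 96500 = 2058000 C.
t = Q/I = 2058000 / 19.30 A = 106600 s.

1.07 × 10⁵ s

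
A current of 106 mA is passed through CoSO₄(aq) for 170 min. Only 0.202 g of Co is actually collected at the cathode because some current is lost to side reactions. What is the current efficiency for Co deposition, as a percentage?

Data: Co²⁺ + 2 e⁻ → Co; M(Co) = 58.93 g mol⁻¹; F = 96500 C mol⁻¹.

Q = I·t = 0.1060 × 10200 = 1081 C; n(e⁻) = 1081/96500 = 0.01120 mol.
Theoretical n(Co) = n(e⁻)/2 = 0.005602 mol, i.e. m_theo = 0.005602 × 58.93 = 0.3301 g.
Efficiency = m_actual / m_theo = 0.202 / 0.3301 = 61.2 %.

61.2 %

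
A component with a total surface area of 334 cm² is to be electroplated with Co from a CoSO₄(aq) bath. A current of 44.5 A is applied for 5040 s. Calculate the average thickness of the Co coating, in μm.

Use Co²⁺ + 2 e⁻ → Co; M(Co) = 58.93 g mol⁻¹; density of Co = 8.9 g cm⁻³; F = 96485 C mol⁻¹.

Q = I·t = 44.50 × 5040.0 = 224300 C; n(e⁻) = 2.325 mol.
n(Co) = n(e⁻)/2 = 1.162 mol, so m = 1.162 × 58.93 = 68.49 g.
Volume = m/ρ = 68.49 / 8.9 = 7.696 cm³.
Thickness = V/A = 7.696 / 334 = 0.0230 cm = 230 μm.

230 μm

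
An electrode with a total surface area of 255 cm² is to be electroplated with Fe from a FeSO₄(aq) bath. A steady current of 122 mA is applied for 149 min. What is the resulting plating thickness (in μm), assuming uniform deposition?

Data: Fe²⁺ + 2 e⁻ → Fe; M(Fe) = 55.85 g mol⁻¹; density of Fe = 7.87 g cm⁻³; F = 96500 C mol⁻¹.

1.57 μm

Q = I·t = 0.1220 × 8940.0 = 1091 C; n(e⁻) = 0.01130 mol.
n(Fe) = n(e⁻)/2 = 0.005651 mol, so m = 0.005651 × 55.85 = 0.3156 g.
Volume = m/ρ = 0.3156 / 7.87 = 0.04010 cm³.
Thickness = V/A = 0.04010 / 255 = 1.57 × 10⁻⁴ cm = 1.57 μm.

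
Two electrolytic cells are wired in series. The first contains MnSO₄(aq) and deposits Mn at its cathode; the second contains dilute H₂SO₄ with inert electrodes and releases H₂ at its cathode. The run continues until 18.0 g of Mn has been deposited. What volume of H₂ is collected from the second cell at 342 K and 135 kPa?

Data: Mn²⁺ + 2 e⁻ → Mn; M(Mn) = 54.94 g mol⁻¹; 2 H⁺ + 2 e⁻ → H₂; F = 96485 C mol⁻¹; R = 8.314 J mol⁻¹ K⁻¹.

6.90 L

n(Mn) = 18.0 / 54.94 = 0.3276 mol, so n(e⁻) = 2 × 0.3276 = 0.6553 mol.
The cells are in series, so the same 0.6553 mol of electrons passes through the second cell.
2 H⁺ + 2 e⁻ → H₂ — 2 mol e⁻ per mol H₂, so n(H₂) = 0.6553/2 = 0.3276 mol.
V = nRT/P = (0.3276 × 8.314 × 342) / (135 × 10³) = 0.00690 m³ = 6.90 L.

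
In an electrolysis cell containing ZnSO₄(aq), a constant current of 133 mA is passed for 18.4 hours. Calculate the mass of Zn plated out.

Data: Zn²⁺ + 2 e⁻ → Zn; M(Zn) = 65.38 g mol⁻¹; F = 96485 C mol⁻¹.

2.98 g

Q = I·t = 0.1330 A × 66240 s = 8810 C.
n(e⁻) = Q/F = 8810 / 96485 = 0.09131 mol.
Zn²⁺ + 2 e⁻ → Zn, so n(Zn) = n(e⁻)/2 = 0.04565 mol.
m = n·M = 0.04565 × 65.38 = 2.98 g.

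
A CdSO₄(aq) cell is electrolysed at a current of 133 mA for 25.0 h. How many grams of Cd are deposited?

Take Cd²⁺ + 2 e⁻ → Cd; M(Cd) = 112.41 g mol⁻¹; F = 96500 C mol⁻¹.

6.97 g

Q = I·t = 0.1330 A × 90000 s = 11970 C.
n(e⁻) = Q/F = 11970 / 96500 = 0.1240 mol.
Cd²⁺ + 2 e⁻ → Cd, so n(Cd) = n(e⁻)/2 = 0.06202 mol.
m = n·M = 0.06202 × 112.41 = 6.97 g.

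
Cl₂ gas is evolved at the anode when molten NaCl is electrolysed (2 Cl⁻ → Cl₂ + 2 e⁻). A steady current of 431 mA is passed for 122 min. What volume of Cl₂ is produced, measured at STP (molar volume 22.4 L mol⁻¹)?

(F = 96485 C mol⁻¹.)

0.366 L

Q = I·t = 0.4310 A × 7320.0 s = 3155 C.
n(e⁻) = Q/F = 3155 / 96485 = 0.03270 mol.
2 electrons are transferred per Cl₂ molecule, so n(Cl₂) = 0.03270 / 2 = 0.01635 mol.
V = n × V_m = 0.01635 × 22.4 = 0.366 L.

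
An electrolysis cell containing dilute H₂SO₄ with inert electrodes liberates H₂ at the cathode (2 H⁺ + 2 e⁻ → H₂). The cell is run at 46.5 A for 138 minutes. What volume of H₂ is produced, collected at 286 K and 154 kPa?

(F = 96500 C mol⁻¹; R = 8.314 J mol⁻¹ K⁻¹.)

30.8 L

Q = I·t = 46.50 A × 8280.0 s = 385000 C.
n(e⁻) = Q/F = 385000 / 96500 = 3.990 mol.
2 electrons are transferred per H₂ molecule, so n(H₂) = 3.990 / 2 = 1.995 mol.
V = nRT/P = (1.995 × 8.314 × 286) / (154 × 10³ Pa) = 0.0308 m³ = 30.8 L.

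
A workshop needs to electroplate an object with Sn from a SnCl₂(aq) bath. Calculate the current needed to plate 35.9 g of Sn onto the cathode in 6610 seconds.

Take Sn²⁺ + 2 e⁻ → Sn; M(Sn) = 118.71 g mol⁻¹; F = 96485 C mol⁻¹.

n(Sn) = 35.9 / 118.71 = 0.3024 mol.
n(e⁻) = 2 × 0.3024 = 0.6048 mol.
Q = n(e⁻)·F = 0.6048 × 96485 = 58360 C.
I = Q/t = 58360 / 6610.0 s = 8.83 A.

8.83 A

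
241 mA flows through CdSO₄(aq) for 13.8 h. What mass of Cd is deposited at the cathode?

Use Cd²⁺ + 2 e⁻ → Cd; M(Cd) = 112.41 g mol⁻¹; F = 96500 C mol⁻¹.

Q = I·t = 0.2410 A × 49680 s = 11970 C.
n(e⁻) = Q/F = 11970 / 96500 = 0.1241 mol.
Cd²⁺ + 2 e⁻ → Cd, so n(Cd) = n(e⁻)/2 = 0.06204 mol.
m = n·M = 0.06204 × 112.41 = 6.97 g.

6.97 g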